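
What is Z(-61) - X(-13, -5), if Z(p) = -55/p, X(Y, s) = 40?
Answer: -2385/61 ≈ -39.098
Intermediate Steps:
Z(-61) - X(-13, -5) = -55/(-61) - 1*40 = -55*(-1/61) - 40 = 55/61 - 40 = -2385/61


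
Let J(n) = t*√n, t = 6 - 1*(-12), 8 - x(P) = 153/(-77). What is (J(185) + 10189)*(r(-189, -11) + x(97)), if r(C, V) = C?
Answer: -140445176/77 - 248112*√185/77 ≈ -1.8678e+6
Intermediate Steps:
x(P) = 769/77 (x(P) = 8 - 153/(-77) = 8 - 153*(-1)/77 = 8 - 1*(-153/77) = 8 + 153/77 = 769/77)
t = 18 (t = 6 + 12 = 18)
J(n) = 18*√n
(J(185) + 10189)*(r(-189, -11) + x(97)) = (18*√185 + 10189)*(-189 + 769/77) = (10189 + 18*√185)*(-13784/77) = -140445176/77 - 248112*√185/77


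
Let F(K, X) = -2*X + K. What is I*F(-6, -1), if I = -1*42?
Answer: 168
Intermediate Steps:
F(K, X) = K - 2*X
I = -42
I*F(-6, -1) = -42*(-6 - 2*(-1)) = -42*(-6 + 2) = -42*(-4) = 168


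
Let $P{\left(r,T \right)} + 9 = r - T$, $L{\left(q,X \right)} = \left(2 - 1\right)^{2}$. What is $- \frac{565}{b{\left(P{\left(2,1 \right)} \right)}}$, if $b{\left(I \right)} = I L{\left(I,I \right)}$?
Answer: $\frac{565}{8} \approx 70.625$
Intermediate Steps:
$L{\left(q,X \right)} = 1$ ($L{\left(q,X \right)} = 1^{2} = 1$)
$P{\left(r,T \right)} = -9 + r - T$ ($P{\left(r,T \right)} = -9 - \left(T - r\right) = -9 + r - T$)
$b{\left(I \right)} = I$ ($b{\left(I \right)} = I 1 = I$)
$- \frac{565}{b{\left(P{\left(2,1 \right)} \right)}} = - \frac{565}{-9 + 2 - 1} = - \frac{565}{-8} = - \frac{565 \left(-1\right)}{8} = \left(-1\right) \left(- \frac{565}{8}\right) = \frac{565}{8}$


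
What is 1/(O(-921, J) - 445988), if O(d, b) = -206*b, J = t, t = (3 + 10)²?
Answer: -1/480802 ≈ -2.0799e-6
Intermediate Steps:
t = 169 (t = 13² = 169)
J = 169
1/(O(-921, J) - 445988) = 1/(-206*169 - 445988) = 1/(-34814 - 445988) = 1/(-480802) = -1/480802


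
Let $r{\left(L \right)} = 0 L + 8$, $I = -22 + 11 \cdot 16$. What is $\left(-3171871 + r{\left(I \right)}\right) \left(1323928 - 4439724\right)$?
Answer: $9882878047948$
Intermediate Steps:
$I = 154$ ($I = -22 + 176 = 154$)
$r{\left(L \right)} = 8$ ($r{\left(L \right)} = 0 + 8 = 8$)
$\left(-3171871 + r{\left(I \right)}\right) \left(1323928 - 4439724\right) = \left(-3171871 + 8\right) \left(1323928 - 4439724\right) = \left(-3171863\right) \left(-3115796\right) = 9882878047948$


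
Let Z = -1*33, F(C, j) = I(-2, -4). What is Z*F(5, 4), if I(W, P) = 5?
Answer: -165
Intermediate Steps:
F(C, j) = 5
Z = -33
Z*F(5, 4) = -33*5 = -165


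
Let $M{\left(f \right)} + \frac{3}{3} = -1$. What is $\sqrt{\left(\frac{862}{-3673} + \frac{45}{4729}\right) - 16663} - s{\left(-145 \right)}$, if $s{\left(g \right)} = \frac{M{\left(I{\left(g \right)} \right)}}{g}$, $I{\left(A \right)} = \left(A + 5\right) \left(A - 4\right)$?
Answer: $- \frac{2}{145} + \frac{4 i \sqrt{314209683341604533}}{17369617} \approx -0.013793 + 129.09 i$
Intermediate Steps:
$I{\left(A \right)} = \left(-4 + A\right) \left(5 + A\right)$ ($I{\left(A \right)} = \left(5 + A\right) \left(-4 + A\right) = \left(-4 + A\right) \left(5 + A\right)$)
$M{\left(f \right)} = -2$ ($M{\left(f \right)} = -1 - 1 = -2$)
$s{\left(g \right)} = - \frac{2}{g}$
$\sqrt{\left(\frac{862}{-3673} + \frac{45}{4729}\right) - 16663} - s{\left(-145 \right)} = \sqrt{\left(\frac{862}{-3673} + \frac{45}{4729}\right) - 16663} - - \frac{2}{-145} = \sqrt{\left(862 \left(- \frac{1}{3673}\right) + 45 \cdot \frac{1}{4729}\right) - 16663} - \left(-2\right) \left(- \frac{1}{145}\right) = \sqrt{\left(- \frac{862}{3673} + \frac{45}{4729}\right) - 16663} - \frac{2}{145} = \sqrt{- \frac{3911113}{17369617} - 16663} - \frac{2}{145} = \sqrt{- \frac{289433839184}{17369617}} - \frac{2}{145} = \frac{4 i \sqrt{314209683341604533}}{17369617} - \frac{2}{145} = - \frac{2}{145} + \frac{4 i \sqrt{314209683341604533}}{17369617}$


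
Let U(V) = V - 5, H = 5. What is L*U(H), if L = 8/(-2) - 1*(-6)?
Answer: 0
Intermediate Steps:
U(V) = -5 + V
L = 2 (L = 8*(-½) + 6 = -4 + 6 = 2)
L*U(H) = 2*(-5 + 5) = 2*0 = 0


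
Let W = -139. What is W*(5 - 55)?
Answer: 6950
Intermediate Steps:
W*(5 - 55) = -139*(5 - 55) = -139*(-50) = 6950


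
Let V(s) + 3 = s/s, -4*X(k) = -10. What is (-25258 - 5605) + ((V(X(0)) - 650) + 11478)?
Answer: -20037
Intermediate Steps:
X(k) = 5/2 (X(k) = -¼*(-10) = 5/2)
V(s) = -2 (V(s) = -3 + s/s = -3 + 1 = -2)
(-25258 - 5605) + ((V(X(0)) - 650) + 11478) = (-25258 - 5605) + ((-2 - 650) + 11478) = -30863 + (-652 + 11478) = -30863 + 10826 = -20037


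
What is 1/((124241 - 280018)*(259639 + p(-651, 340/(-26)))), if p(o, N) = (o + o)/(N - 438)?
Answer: -2932/118588358503547 ≈ -2.4724e-11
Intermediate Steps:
p(o, N) = 2*o/(-438 + N) (p(o, N) = (2*o)/(-438 + N) = 2*o/(-438 + N))
1/((124241 - 280018)*(259639 + p(-651, 340/(-26)))) = 1/((124241 - 280018)*(259639 + 2*(-651)/(-438 + 340/(-26)))) = 1/(-155777*(259639 + 2*(-651)/(-438 + 340*(-1/26)))) = 1/(-155777*(259639 + 2*(-651)/(-438 - 170/13))) = 1/(-155777*(259639 + 2*(-651)/(-5864/13))) = 1/(-155777*(259639 + 2*(-651)*(-13/5864))) = 1/(-155777*(259639 + 8463/2932)) = 1/(-155777*761270011/2932) = 1/(-118588358503547/2932) = -2932/118588358503547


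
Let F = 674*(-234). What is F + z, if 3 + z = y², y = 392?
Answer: -4055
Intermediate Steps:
F = -157716
z = 153661 (z = -3 + 392² = -3 + 153664 = 153661)
F + z = -157716 + 153661 = -4055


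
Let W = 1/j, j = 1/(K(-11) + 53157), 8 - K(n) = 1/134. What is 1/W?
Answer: 134/7124109 ≈ 1.8809e-5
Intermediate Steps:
K(n) = 1071/134 (K(n) = 8 - 1/134 = 1071/134)
j = 134/7124109 (j = 1/(1071/134 + 53157) = 1/(7124109/134) = 134/7124109 ≈ 1.8809e-5)
W = 7124109/134 (W = 1/(134/7124109) = 7124109/134 ≈ 53165.)
1/W = 1/(7124109/134) = 134/7124109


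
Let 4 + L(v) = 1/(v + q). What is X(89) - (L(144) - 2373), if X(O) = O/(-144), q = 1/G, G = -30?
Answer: 1477953161/621936 ≈ 2376.4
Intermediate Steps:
q = -1/30 (q = 1/(-30) = -1/30 ≈ -0.033333)
X(O) = -O/144 (X(O) = O*(-1/144) = -O/144)
L(v) = -4 + 1/(-1/30 + v) (L(v) = -4 + 1/(v - 1/30) = -4 + 1/(-1/30 + v))
X(89) - (L(144) - 2373) = -1/144*89 - (2*(17 - 60*144)/(-1 + 30*144) - 2373) = -89/144 - (2*(17 - 8640)/(-1 + 4320) - 2373) = -89/144 - (2*(-8623)/4319 - 2373) = -89/144 - (2*(1/4319)*(-8623) - 2373) = -89/144 - (-17246/4319 - 2373) = -89/144 - 1*(-10266233/4319) = -89/144 + 10266233/4319 = 1477953161/621936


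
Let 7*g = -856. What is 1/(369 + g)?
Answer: 7/1727 ≈ 0.0040533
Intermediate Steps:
g = -856/7 (g = (1/7)*(-856) = -856/7 ≈ -122.29)
1/(369 + g) = 1/(369 - 856/7) = 1/(1727/7) = 7/1727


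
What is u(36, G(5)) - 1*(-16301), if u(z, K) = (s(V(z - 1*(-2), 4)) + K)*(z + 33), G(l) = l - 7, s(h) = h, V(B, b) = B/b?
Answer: 33637/2 ≈ 16819.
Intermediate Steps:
G(l) = -7 + l
u(z, K) = (33 + z)*(½ + K + z/4) (u(z, K) = ((z - 1*(-2))/4 + K)*(z + 33) = ((z + 2)*(¼) + K)*(33 + z) = ((2 + z)*(¼) + K)*(33 + z) = ((½ + z/4) + K)*(33 + z) = (½ + K + z/4)*(33 + z) = (33 + z)*(½ + K + z/4))
u(36, G(5)) - 1*(-16301) = (33/2 + 33*(-7 + 5) + (¼)*36² + (35/4)*36 + (-7 + 5)*36) - 1*(-16301) = (33/2 + 33*(-2) + (¼)*1296 + 315 - 2*36) + 16301 = (33/2 - 66 + 324 + 315 - 72) + 16301 = 1035/2 + 16301 = 33637/2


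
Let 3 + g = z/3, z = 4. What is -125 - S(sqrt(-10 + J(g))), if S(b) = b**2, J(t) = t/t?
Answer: -116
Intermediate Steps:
g = -5/3 (g = -3 + 4/3 = -5/3 ≈ -1.6667)
J(t) = 1
-125 - S(sqrt(-10 + J(g))) = -125 - (sqrt(-10 + 1))**2 = -125 - (sqrt(-9))**2 = -125 - (3*I)**2 = -125 - 1*(-9) = -125 + 9 = -116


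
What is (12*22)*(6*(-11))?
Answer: -17424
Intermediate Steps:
(12*22)*(6*(-11)) = 264*(-66) = -17424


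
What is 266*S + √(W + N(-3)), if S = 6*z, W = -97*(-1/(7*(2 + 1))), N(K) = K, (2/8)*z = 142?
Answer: 906528 + √714/21 ≈ 9.0653e+5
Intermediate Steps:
z = 568 (z = 4*142 = 568)
W = 97/21 (W = -97/(3*(-7)) = -97/(-21) = -97*(-1/21) = 97/21 ≈ 4.6190)
S = 3408 (S = 6*568 = 3408)
266*S + √(W + N(-3)) = 266*3408 + √(97/21 - 3) = 906528 + √(34/21) = 906528 + √714/21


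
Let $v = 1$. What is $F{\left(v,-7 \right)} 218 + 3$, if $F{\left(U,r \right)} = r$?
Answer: $-1523$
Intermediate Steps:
$F{\left(v,-7 \right)} 218 + 3 = \left(-7\right) 218 + 3 = -1526 + 3 = -1523$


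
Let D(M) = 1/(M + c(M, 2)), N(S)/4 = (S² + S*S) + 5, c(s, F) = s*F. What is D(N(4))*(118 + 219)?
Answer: 337/444 ≈ 0.75901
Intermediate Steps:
c(s, F) = F*s
N(S) = 20 + 8*S² (N(S) = 4*((S² + S*S) + 5) = 4*((S² + S²) + 5) = 4*(2*S² + 5) = 4*(5 + 2*S²) = 20 + 8*S²)
D(M) = 1/(3*M) (D(M) = 1/(M + 2*M) = 1/(3*M))
D(N(4))*(118 + 219) = (1/(3*(20 + 8*4²)))*(118 + 219) = (1/(3*(20 + 8*16)))*337 = (1/(3*(20 + 128)))*337 = ((⅓)/148)*337 = ((⅓)*(1/148))*337 = (1/444)*337 = 337/444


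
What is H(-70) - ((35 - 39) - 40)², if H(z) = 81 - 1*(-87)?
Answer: -1768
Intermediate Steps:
H(z) = 168 (H(z) = 81 + 87 = 168)
H(-70) - ((35 - 39) - 40)² = 168 - ((35 - 39) - 40)² = 168 - (-4 - 40)² = 168 - 1*(-44)² = 168 - 1*1936 = 168 - 1936 = -1768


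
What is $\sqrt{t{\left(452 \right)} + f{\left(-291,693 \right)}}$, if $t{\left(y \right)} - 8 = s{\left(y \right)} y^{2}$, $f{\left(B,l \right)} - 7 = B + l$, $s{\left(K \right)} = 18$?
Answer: $\sqrt{3677889} \approx 1917.8$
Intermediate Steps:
$f{\left(B,l \right)} = 7 + B + l$ ($f{\left(B,l \right)} = 7 + \left(B + l\right) = 7 + B + l$)
$t{\left(y \right)} = 8 + 18 y^{2}$
$\sqrt{t{\left(452 \right)} + f{\left(-291,693 \right)}} = \sqrt{\left(8 + 18 \cdot 452^{2}\right) + \left(7 - 291 + 693\right)} = \sqrt{\left(8 + 18 \cdot 204304\right) + 409} = \sqrt{\left(8 + 3677472\right) + 409} = \sqrt{3677480 + 409} = \sqrt{3677889}$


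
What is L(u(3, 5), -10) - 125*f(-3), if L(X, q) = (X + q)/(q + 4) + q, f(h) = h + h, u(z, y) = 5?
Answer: 4445/6 ≈ 740.83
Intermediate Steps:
f(h) = 2*h
L(X, q) = q + (X + q)/(4 + q) (L(X, q) = (X + q)/(4 + q) + q = q + (X + q)/(4 + q))
L(u(3, 5), -10) - 125*f(-3) = (5 + (-10)² + 5*(-10))/(4 - 10) - 250*(-3) = (5 + 100 - 50)/(-6) - 125*(-6) = -⅙*55 + 750 = -55/6 + 750 = 4445/6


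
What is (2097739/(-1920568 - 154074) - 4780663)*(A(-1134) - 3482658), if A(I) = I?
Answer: 17276414284360749960/1037321 ≈ 1.6655e+13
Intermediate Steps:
(2097739/(-1920568 - 154074) - 4780663)*(A(-1134) - 3482658) = (2097739/(-1920568 - 154074) - 4780663)*(-1134 - 3482658) = (2097739/(-2074642) - 4780663)*(-3483792) = (2097739*(-1/2074642) - 4780663)*(-3483792) = (-2097739/2074642 - 4780663)*(-3483792) = -9918166345385/2074642*(-3483792) = 17276414284360749960/1037321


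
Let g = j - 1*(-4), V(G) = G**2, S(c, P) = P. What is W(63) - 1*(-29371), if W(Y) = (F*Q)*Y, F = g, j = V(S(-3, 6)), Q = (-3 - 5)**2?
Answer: 190651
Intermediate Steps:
Q = 64 (Q = (-8)**2 = 64)
j = 36 (j = 6**2 = 36)
g = 40 (g = 36 - 1*(-4) = 36 + 4 = 40)
F = 40
W(Y) = 2560*Y (W(Y) = (40*64)*Y = 2560*Y)
W(63) - 1*(-29371) = 2560*63 - 1*(-29371) = 161280 + 29371 = 190651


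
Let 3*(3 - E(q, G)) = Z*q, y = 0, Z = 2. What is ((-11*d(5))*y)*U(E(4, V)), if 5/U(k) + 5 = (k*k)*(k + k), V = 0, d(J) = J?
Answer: 0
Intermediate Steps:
E(q, G) = 3 - 2*q/3
U(k) = 5/(-5 + 2*k**3) (U(k) = 5/(-5 + (k*k)*(k + k)) = 5/(-5 + k**2*(2*k)) = 5/(-5 + 2*k**3))
((-11*d(5))*y)*U(E(4, V)) = (-11*5*0)*(5/(-5 + 2*(3 - 2/3*4)**3)) = (-55*0)*(5/(-5 + 2*(3 - 8/3)**3)) = 0*(5/(-5 + 2*(1/3)**3)) = 0*(5/(-5 + 2*(1/27))) = 0*(5/(-5 + 2/27)) = 0*(5/(-133/27)) = 0*(5*(-27/133)) = 0*(-135/133) = 0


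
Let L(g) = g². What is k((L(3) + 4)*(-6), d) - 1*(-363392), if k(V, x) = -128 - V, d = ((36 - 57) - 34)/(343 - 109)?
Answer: 363342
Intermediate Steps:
d = -55/234 (d = (-21 - 34)/234 = -55*1/234 = -55/234 ≈ -0.23504)
k((L(3) + 4)*(-6), d) - 1*(-363392) = (-128 - (3² + 4)*(-6)) - 1*(-363392) = (-128 - (9 + 4)*(-6)) + 363392 = (-128 - 13*(-6)) + 363392 = (-128 - 1*(-78)) + 363392 = (-128 + 78) + 363392 = -50 + 363392 = 363342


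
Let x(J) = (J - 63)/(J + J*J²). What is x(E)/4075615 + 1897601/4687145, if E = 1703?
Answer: 152792535380600970921/377403241380228414221 ≈ 0.40485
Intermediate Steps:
x(J) = (-63 + J)/(J + J³)
x(E)/4075615 + 1897601/4687145 = ((-63 + 1703)/(1703 + 1703³))/4075615 + 1897601/4687145 = (1640/(1703 + 4939055927))*(1/4075615) + 1897601*(1/4687145) = (1640/4939057630)*(1/4075615) + 1897601/4687145 = ((1/4939057630)*1640)*(1/4075615) + 1897601/4687145 = (164/493905763)*(1/4075615) + 1897601/4687145 = 164/2012969736269245 + 1897601/4687145 = 152792535380600970921/377403241380228414221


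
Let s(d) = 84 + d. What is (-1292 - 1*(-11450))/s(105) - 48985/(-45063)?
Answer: 17296597/315441 ≈ 54.833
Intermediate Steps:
(-1292 - 1*(-11450))/s(105) - 48985/(-45063) = (-1292 - 1*(-11450))/(84 + 105) - 48985/(-45063) = (-1292 + 11450)/189 - 48985*(-1/45063) = 10158*(1/189) + 48985/45063 = 3386/63 + 48985/45063 = 17296597/315441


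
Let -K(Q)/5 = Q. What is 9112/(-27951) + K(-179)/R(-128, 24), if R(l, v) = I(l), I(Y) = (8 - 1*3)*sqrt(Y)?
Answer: -9112/27951 - 179*I*sqrt(2)/16 ≈ -0.326 - 15.822*I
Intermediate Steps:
K(Q) = -5*Q
I(Y) = 5*sqrt(Y) (I(Y) = (8 - 3)*sqrt(Y) = 5*sqrt(Y))
R(l, v) = 5*sqrt(l)
9112/(-27951) + K(-179)/R(-128, 24) = 9112/(-27951) + (-5*(-179))/((5*sqrt(-128))) = 9112*(-1/27951) + 895/((5*(8*I*sqrt(2)))) = -9112/27951 + 895/((40*I*sqrt(2))) = -9112/27951 + 895*(-I*sqrt(2)/80) = -9112/27951 - 179*I*sqrt(2)/16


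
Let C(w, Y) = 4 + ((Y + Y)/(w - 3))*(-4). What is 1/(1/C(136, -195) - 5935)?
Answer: -2092/12415887 ≈ -0.00016849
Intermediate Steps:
C(w, Y) = 4 - 8*Y/(-3 + w) (C(w, Y) = 4 + ((2*Y)/(-3 + w))*(-4) = 4 + (2*Y/(-3 + w))*(-4) = 4 - 8*Y/(-3 + w))
1/(1/C(136, -195) - 5935) = 1/(1/(4*(-3 + 136 - 2*(-195))/(-3 + 136)) - 5935) = 1/(1/(4*(-3 + 136 + 390)/133) - 5935) = 1/(1/(4*(1/133)*523) - 5935) = 1/(1/(2092/133) - 5935) = 1/(133/2092 - 5935) = 1/(-12415887/2092) = -2092/12415887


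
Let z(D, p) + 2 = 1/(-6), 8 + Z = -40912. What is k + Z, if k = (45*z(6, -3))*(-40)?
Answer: -37020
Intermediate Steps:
Z = -40920 (Z = -8 - 40912 = -40920)
z(D, p) = -13/6 (z(D, p) = -2 + 1/(-6) = -2 - 1/6 = -13/6)
k = 3900 (k = (45*(-13/6))*(-40) = -195/2*(-40) = 3900)
k + Z = 3900 - 40920 = -37020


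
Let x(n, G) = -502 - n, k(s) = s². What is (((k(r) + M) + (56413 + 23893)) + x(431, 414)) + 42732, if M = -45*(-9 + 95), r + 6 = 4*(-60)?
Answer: 178751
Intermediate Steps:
r = -246 (r = -6 + 4*(-60) = -6 - 240 = -246)
M = -3870 (M = -45*86 = -3870)
(((k(r) + M) + (56413 + 23893)) + x(431, 414)) + 42732 = ((((-246)² - 3870) + (56413 + 23893)) + (-502 - 1*431)) + 42732 = (((60516 - 3870) + 80306) + (-502 - 431)) + 42732 = ((56646 + 80306) - 933) + 42732 = (136952 - 933) + 42732 = 136019 + 42732 = 178751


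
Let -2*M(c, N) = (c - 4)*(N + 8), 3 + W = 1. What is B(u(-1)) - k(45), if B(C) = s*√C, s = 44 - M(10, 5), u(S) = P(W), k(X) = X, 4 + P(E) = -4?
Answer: -45 + 166*I*√2 ≈ -45.0 + 234.76*I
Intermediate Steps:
W = -2 (W = -3 + 1 = -2)
M(c, N) = -(-4 + c)*(8 + N)/2 (M(c, N) = -(c - 4)*(N + 8)/2 = -(-4 + c)*(8 + N)/2)
P(E) = -8 (P(E) = -4 - 4 = -8)
u(S) = -8
s = 83 (s = 44 - (16 - 4*10 + 2*5 - ½*5*10) = 44 - (16 - 40 + 10 - 25) = 44 - 1*(-39) = 44 + 39 = 83)
B(C) = 83*√C
B(u(-1)) - k(45) = 83*√(-8) - 1*45 = 83*(2*I*√2) - 45 = 166*I*√2 - 45 = -45 + 166*I*√2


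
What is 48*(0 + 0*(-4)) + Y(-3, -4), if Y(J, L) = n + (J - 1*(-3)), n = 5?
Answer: 5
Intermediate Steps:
Y(J, L) = 8 + J (Y(J, L) = 5 + (J - 1*(-3)) = 5 + (J + 3) = 5 + (3 + J) = 8 + J)
48*(0 + 0*(-4)) + Y(-3, -4) = 48*(0 + 0*(-4)) + (8 - 3) = 48*(0 + 0) + 5 = 48*0 + 5 = 0 + 5 = 5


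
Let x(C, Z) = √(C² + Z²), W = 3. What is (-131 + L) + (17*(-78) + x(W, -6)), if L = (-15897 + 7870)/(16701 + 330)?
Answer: -24822194/17031 + 3*√5 ≈ -1450.8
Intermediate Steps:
L = -8027/17031 ≈ -0.47132
(-131 + L) + (17*(-78) + x(W, -6)) = (-131 - 8027/17031) + (17*(-78) + √(3² + (-6)²)) = -2239088/17031 + (-1326 + √(9 + 36)) = -2239088/17031 + (-1326 + √45) = -2239088/17031 + (-1326 + 3*√5) = -24822194/17031 + 3*√5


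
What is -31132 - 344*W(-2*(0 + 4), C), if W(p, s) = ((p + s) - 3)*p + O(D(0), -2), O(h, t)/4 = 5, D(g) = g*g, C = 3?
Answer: -60028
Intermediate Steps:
D(g) = g**2
O(h, t) = 20 (O(h, t) = 4*5 = 20)
W(p, s) = 20 + p*(-3 + p + s) (W(p, s) = ((p + s) - 3)*p + 20 = (-3 + p + s)*p + 20 = p*(-3 + p + s) + 20 = 20 + p*(-3 + p + s))
-31132 - 344*W(-2*(0 + 4), C) = -31132 - 344*(20 + (-2*(0 + 4))**2 - (-6)*(0 + 4) - 2*(0 + 4)*3) = -31132 - 344*(20 + (-2*4)**2 - (-6)*4 - 2*4*3) = -31132 - 344*(20 + (-8)**2 - 3*(-8) - 8*3) = -31132 - 344*(20 + 64 + 24 - 24) = -31132 - 344*84 = -31132 - 1*28896 = -31132 - 28896 = -60028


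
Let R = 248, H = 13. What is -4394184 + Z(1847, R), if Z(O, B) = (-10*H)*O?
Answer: -4634294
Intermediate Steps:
Z(O, B) = -130*O (Z(O, B) = (-10*13)*O = -130*O)
-4394184 + Z(1847, R) = -4394184 - 130*1847 = -4394184 - 240110 = -4634294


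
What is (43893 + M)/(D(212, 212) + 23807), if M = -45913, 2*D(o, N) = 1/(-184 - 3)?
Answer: -755480/8903817 ≈ -0.084849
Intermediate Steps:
D(o, N) = -1/374 (D(o, N) = 1/(2*(-184 - 3)) = (1/2)/(-187) = (1/2)*(-1/187) = -1/374)
(43893 + M)/(D(212, 212) + 23807) = (43893 - 45913)/(-1/374 + 23807) = -2020/8903817/374 = -2020*374/8903817 = -755480/8903817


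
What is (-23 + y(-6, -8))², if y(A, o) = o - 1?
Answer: 1024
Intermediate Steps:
y(A, o) = -1 + o
(-23 + y(-6, -8))² = (-23 + (-1 - 8))² = (-23 - 9)² = (-32)² = 1024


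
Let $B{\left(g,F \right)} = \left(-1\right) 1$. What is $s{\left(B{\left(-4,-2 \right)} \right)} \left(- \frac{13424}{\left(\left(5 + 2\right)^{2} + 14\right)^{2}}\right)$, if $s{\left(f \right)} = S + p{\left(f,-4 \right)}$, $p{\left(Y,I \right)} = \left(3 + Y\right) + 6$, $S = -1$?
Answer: $- \frac{13424}{567} \approx -23.675$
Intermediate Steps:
$p{\left(Y,I \right)} = 9 + Y$
$B{\left(g,F \right)} = -1$
$s{\left(f \right)} = 8 + f$ ($s{\left(f \right)} = -1 + \left(9 + f\right) = 8 + f$)
$s{\left(B{\left(-4,-2 \right)} \right)} \left(- \frac{13424}{\left(\left(5 + 2\right)^{2} + 14\right)^{2}}\right) = \left(8 - 1\right) \left(- \frac{13424}{\left(\left(5 + 2\right)^{2} + 14\right)^{2}}\right) = 7 \left(- \frac{13424}{\left(7^{2} + 14\right)^{2}}\right) = 7 \left(- \frac{13424}{\left(49 + 14\right)^{2}}\right) = 7 \left(- \frac{13424}{63^{2}}\right) = 7 \left(- \frac{13424}{3969}\right) = - \frac{13424}{567}$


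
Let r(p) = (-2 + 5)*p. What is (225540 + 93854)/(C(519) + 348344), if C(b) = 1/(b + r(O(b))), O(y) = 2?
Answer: 167681850/182880601 ≈ 0.91689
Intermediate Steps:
r(p) = 3*p
C(b) = 1/(6 + b) (C(b) = 1/(b + 3*2) = 1/(b + 6) = 1/(6 + b))
(225540 + 93854)/(C(519) + 348344) = (225540 + 93854)/(1/(6 + 519) + 348344) = 319394/(1/525 + 348344) = 319394/(182880601/525) = 319394*(525/182880601) = 167681850/182880601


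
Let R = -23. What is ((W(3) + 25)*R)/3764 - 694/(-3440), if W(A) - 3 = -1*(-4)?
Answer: 10047/1618520 ≈ 0.0062075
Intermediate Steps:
W(A) = 7 (W(A) = 3 - 1*(-4) = 3 + 4 = 7)
((W(3) + 25)*R)/3764 - 694/(-3440) = ((7 + 25)*(-23))/3764 - 694/(-3440) = (32*(-23))*(1/3764) - 694*(-1/3440) = -736*1/3764 + 347/1720 = -184/941 + 347/1720 = 10047/1618520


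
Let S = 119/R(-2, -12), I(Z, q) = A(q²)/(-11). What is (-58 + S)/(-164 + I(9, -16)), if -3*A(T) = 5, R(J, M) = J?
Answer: 7755/10814 ≈ 0.71713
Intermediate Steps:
A(T) = -5/3 (A(T) = -⅓*5 = -5/3)
I(Z, q) = 5/33 (I(Z, q) = -5/3/(-11) = -5/3*(-1/11) = 5/33)
S = -119/2 (S = 119/(-2) = 119*(-½) = -119/2 ≈ -59.500)
(-58 + S)/(-164 + I(9, -16)) = (-58 - 119/2)/(-164 + 5/33) = -235/(2*(-5407/33)) = -235/2*(-33/5407) = 7755/10814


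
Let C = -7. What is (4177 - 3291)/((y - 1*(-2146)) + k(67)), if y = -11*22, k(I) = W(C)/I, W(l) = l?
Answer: 59362/127561 ≈ 0.46536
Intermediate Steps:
k(I) = -7/I
y = -242
(4177 - 3291)/((y - 1*(-2146)) + k(67)) = (4177 - 3291)/((-242 - 1*(-2146)) - 7/67) = 886/((-242 + 2146) - 7*1/67) = 886/(1904 - 7/67) = 886/(127561/67) = 886*(67/127561) = 59362/127561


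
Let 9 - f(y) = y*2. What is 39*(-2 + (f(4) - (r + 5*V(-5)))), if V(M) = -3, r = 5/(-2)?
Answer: 1287/2 ≈ 643.50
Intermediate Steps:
r = -5/2 (r = 5*(-½) = -5/2 ≈ -2.5000)
f(y) = 9 - 2*y (f(y) = 9 - y*2 = 9 - 2*y)
39*(-2 + (f(4) - (r + 5*V(-5)))) = 39*(-2 + ((9 - 2*4) - (-5/2 + 5*(-3)))) = 39*(-2 + ((9 - 8) - (-5/2 - 15))) = 39*(-2 + (1 - 1*(-35/2))) = 39*(-2 + (1 + 35/2)) = 39*(-2 + 37/2) = 39*(33/2) = 1287/2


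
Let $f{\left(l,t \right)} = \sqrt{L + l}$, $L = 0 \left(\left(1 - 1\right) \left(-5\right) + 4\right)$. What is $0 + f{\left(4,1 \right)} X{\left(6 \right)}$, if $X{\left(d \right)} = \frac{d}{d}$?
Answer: $2$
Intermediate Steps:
$L = 0$ ($L = 0 \left(0 \left(-5\right) + 4\right) = 0 \left(0 + 4\right) = 0 \cdot 4 = 0$)
$f{\left(l,t \right)} = \sqrt{l}$ ($f{\left(l,t \right)} = \sqrt{0 + l} = \sqrt{l}$)
$X{\left(d \right)} = 1$
$0 + f{\left(4,1 \right)} X{\left(6 \right)} = 0 + \sqrt{4} \cdot 1 = 0 + 2 \cdot 1 = 0 + 2 = 2$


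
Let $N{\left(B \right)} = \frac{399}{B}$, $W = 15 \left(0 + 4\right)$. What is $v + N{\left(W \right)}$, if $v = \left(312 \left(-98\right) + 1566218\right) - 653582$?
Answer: $\frac{17641333}{20} \approx 8.8207 \cdot 10^{5}$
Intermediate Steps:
$W = 60$ ($W = 15 \cdot 4 = 60$)
$v = 882060$ ($v = \left(-30576 + 1566218\right) - 653582 = 1535642 - 653582 = 882060$)
$v + N{\left(W \right)} = 882060 + \frac{399}{60} = 882060 + 399 \cdot \frac{1}{60} = 882060 + \frac{133}{20} = \frac{17641333}{20}$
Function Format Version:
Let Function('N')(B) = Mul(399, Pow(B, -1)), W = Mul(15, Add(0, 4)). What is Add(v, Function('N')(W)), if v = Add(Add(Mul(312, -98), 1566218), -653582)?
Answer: Rational(17641333, 20) ≈ 8.8207e+5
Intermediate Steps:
W = 60 (W = Mul(15, 4) = 60)
v = 882060 (v = Add(Add(-30576, 1566218), -653582) = Add(1535642, -653582) = 882060)
Add(v, Function('N')(W)) = Add(882060, Mul(399, Pow(60, -1))) = Add(882060, Mul(399, Rational(1, 60))) = Add(882060, Rational(133, 20)) = Rational(17641333, 20)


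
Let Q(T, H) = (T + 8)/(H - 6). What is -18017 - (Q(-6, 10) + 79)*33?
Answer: -41281/2 ≈ -20641.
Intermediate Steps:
Q(T, H) = (8 + T)/(-6 + H)
-18017 - (Q(-6, 10) + 79)*33 = -18017 - ((8 - 6)/(-6 + 10) + 79)*33 = -18017 - (2/4 + 79)*33 = -18017 - ((1/4)*2 + 79)*33 = -18017 - (1/2 + 79)*33 = -18017 - 159*33/2 = -18017 - 1*5247/2 = -18017 - 5247/2 = -41281/2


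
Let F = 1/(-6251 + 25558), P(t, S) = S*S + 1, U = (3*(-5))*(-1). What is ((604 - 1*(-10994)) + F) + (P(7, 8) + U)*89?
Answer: 361388427/19307 ≈ 18718.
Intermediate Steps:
U = 15 (U = -15*(-1) = 15)
P(t, S) = 1 + S² (P(t, S) = S² + 1 = 1 + S²)
F = 1/19307 ≈ 5.1795e-5
((604 - 1*(-10994)) + F) + (P(7, 8) + U)*89 = ((604 - 1*(-10994)) + 1/19307) + ((1 + 8²) + 15)*89 = ((604 + 10994) + 1/19307) + ((1 + 64) + 15)*89 = (11598 + 1/19307) + (65 + 15)*89 = 223922587/19307 + 80*89 = 223922587/19307 + 7120 = 361388427/19307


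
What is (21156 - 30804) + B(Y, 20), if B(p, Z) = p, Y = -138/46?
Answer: -9651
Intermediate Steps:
Y = -3 (Y = -138*1/46 = -3)
(21156 - 30804) + B(Y, 20) = (21156 - 30804) - 3 = -9648 - 3 = -9651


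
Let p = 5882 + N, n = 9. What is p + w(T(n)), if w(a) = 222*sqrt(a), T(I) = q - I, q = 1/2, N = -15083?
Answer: -9201 + 111*I*sqrt(34) ≈ -9201.0 + 647.24*I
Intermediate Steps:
q = 1/2 ≈ 0.50000
T(I) = 1/2 - I
p = -9201 (p = 5882 - 15083 = -9201)
p + w(T(n)) = -9201 + 222*sqrt(1/2 - 1*9) = -9201 + 222*sqrt(1/2 - 9) = -9201 + 222*sqrt(-17/2) = -9201 + 222*(I*sqrt(34)/2) = -9201 + 111*I*sqrt(34)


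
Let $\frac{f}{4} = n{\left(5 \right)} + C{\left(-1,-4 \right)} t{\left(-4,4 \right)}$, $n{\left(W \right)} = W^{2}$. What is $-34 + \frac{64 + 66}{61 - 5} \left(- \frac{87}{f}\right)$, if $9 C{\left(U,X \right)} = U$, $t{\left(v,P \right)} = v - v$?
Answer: $- \frac{20171}{560} \approx -36.02$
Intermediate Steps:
$t{\left(v,P \right)} = 0$
$C{\left(U,X \right)} = \frac{U}{9}$
$f = 100$ ($f = 4 \left(5^{2} + \frac{1}{9} \left(-1\right) 0\right) = 4 \left(25 - 0\right) = 4 \left(25 + 0\right) = 4 \cdot 25 = 100$)
$-34 + \frac{64 + 66}{61 - 5} \left(- \frac{87}{f}\right) = -34 + \frac{64 + 66}{61 - 5} \left(- \frac{87}{100}\right) = -34 + \frac{130}{56} \left(\left(-87\right) \frac{1}{100}\right) = -34 + 130 \cdot \frac{1}{56} \left(- \frac{87}{100}\right) = -34 + \frac{65}{28} \left(- \frac{87}{100}\right) = -34 - \frac{1131}{560} = - \frac{20171}{560}$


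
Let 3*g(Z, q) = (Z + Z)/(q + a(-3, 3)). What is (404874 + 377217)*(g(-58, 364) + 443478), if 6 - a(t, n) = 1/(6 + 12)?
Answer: 2309608031148846/6659 ≈ 3.4684e+11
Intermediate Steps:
a(t, n) = 107/18 (a(t, n) = 6 - 1/(6 + 12) = 6 - 1/18 = 107/18)
g(Z, q) = 2*Z/(3*(107/18 + q)) (g(Z, q) = ((Z + Z)/(q + 107/18))/3 = ((2*Z)/(107/18 + q))/3 = (2*Z/(107/18 + q))/3 = 2*Z/(3*(107/18 + q)))
(404874 + 377217)*(g(-58, 364) + 443478) = (404874 + 377217)*(12*(-58)/(107 + 18*364) + 443478) = 782091*(12*(-58)/(107 + 6552) + 443478) = 782091*(12*(-58)/6659 + 443478) = 782091*(12*(-58)*(1/6659) + 443478) = 782091*(-696/6659 + 443478) = 782091*(2953119306/6659) = 2309608031148846/6659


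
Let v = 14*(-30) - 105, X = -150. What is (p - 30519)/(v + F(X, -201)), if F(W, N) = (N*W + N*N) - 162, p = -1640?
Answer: -32159/69864 ≈ -0.46031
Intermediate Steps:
F(W, N) = -162 + N**2 + N*W (F(W, N) = (N*W + N**2) - 162 = (N**2 + N*W) - 162 = -162 + N**2 + N*W)
v = -525 (v = -420 - 105 = -525)
(p - 30519)/(v + F(X, -201)) = (-1640 - 30519)/(-525 + (-162 + (-201)**2 - 201*(-150))) = -32159/(-525 + (-162 + 40401 + 30150)) = -32159/(-525 + 70389) = -32159/69864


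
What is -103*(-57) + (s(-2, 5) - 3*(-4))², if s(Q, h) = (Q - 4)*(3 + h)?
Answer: 7167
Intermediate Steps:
s(Q, h) = (-4 + Q)*(3 + h)
-103*(-57) + (s(-2, 5) - 3*(-4))² = -103*(-57) + ((-12 - 4*5 + 3*(-2) - 2*5) - 3*(-4))² = 5871 + ((-12 - 20 - 6 - 10) + 12)² = 5871 + (-48 + 12)² = 5871 + (-36)² = 5871 + 1296 = 7167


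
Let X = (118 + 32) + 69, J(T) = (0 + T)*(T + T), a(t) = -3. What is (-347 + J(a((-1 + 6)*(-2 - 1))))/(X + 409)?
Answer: -329/628 ≈ -0.52389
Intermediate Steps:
J(T) = 2*T² (J(T) = T*(2*T) = 2*T²)
X = 219 (X = 150 + 69 = 219)
(-347 + J(a((-1 + 6)*(-2 - 1))))/(X + 409) = (-347 + 2*(-3)²)/(219 + 409) = (-347 + 2*9)/628 = (-347 + 18)*(1/628) = -329*1/628 = -329/628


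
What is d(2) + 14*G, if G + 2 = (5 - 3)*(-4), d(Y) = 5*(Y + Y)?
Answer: -120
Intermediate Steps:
d(Y) = 10*Y (d(Y) = 5*(2*Y) = 10*Y)
G = -10 (G = -2 + (5 - 3)*(-4) = -2 + 2*(-4) = -2 - 8 = -10)
d(2) + 14*G = 10*2 + 14*(-10) = 20 - 140 = -120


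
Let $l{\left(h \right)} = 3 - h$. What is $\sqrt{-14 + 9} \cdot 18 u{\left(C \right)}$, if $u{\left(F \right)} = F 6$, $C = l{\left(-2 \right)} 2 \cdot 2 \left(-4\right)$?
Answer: $- 8640 i \sqrt{5} \approx - 19320.0 i$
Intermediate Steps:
$C = -80$ ($C = \left(3 - -2\right) 2 \cdot 2 \left(-4\right) = \left(3 + 2\right) 4 \left(-4\right) = 5 \cdot 4 \left(-4\right) = 20 \left(-4\right) = -80$)
$u{\left(F \right)} = 6 F$
$\sqrt{-14 + 9} \cdot 18 u{\left(C \right)} = \sqrt{-14 + 9} \cdot 18 \cdot 6 \left(-80\right) = \sqrt{-5} \cdot 18 \left(-480\right) = i \sqrt{5} \cdot 18 \left(-480\right) = 18 i \sqrt{5} \left(-480\right) = - 8640 i \sqrt{5}$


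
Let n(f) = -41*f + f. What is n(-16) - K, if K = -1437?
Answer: 2077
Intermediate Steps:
n(f) = -40*f
n(-16) - K = -40*(-16) - 1*(-1437) = 640 + 1437 = 2077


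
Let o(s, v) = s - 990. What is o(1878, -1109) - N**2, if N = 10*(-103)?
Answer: -1060012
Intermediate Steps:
o(s, v) = -990 + s
N = -1030
o(1878, -1109) - N**2 = (-990 + 1878) - 1*(-1030)**2 = 888 - 1*1060900 = 888 - 1060900 = -1060012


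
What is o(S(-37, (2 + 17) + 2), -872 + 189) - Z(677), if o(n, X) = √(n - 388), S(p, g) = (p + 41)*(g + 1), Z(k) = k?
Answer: -677 + 10*I*√3 ≈ -677.0 + 17.32*I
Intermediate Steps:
S(p, g) = (1 + g)*(41 + p) (S(p, g) = (41 + p)*(1 + g) = (1 + g)*(41 + p))
o(n, X) = √(-388 + n)
o(S(-37, (2 + 17) + 2), -872 + 189) - Z(677) = √(-388 + (41 - 37 + 41*((2 + 17) + 2) + ((2 + 17) + 2)*(-37))) - 1*677 = √(-388 + (41 - 37 + 41*(19 + 2) + (19 + 2)*(-37))) - 677 = √(-388 + (41 - 37 + 41*21 + 21*(-37))) - 677 = √(-388 + (41 - 37 + 861 - 777)) - 677 = √(-388 + 88) - 677 = √(-300) - 677 = 10*I*√3 - 677 = -677 + 10*I*√3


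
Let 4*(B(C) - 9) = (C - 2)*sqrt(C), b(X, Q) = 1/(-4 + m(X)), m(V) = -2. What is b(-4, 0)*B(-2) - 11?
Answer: -25/2 + I*sqrt(2)/6 ≈ -12.5 + 0.2357*I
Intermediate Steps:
b(X, Q) = -1/6 (b(X, Q) = 1/(-4 - 2) = 1/(-6) = -1/6)
B(C) = 9 + sqrt(C)*(-2 + C)/4 (B(C) = 9 + ((C - 2)*sqrt(C))/4 = 9 + ((-2 + C)*sqrt(C))/4 = 9 + (sqrt(C)*(-2 + C))/4 = 9 + sqrt(C)*(-2 + C)/4)
b(-4, 0)*B(-2) - 11 = -(9 - I*sqrt(2)/2 + (-2)**(3/2)/4)/6 - 11 = -(9 - I*sqrt(2)/2 + (-2*I*sqrt(2))/4)/6 - 11 = -(9 - I*sqrt(2)/2 - I*sqrt(2)/2)/6 - 11 = -(9 - I*sqrt(2))/6 - 11 = (-3/2 + I*sqrt(2)/6) - 11 = -25/2 + I*sqrt(2)/6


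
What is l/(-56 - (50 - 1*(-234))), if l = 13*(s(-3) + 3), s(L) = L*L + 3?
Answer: -39/68 ≈ -0.57353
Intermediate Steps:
s(L) = 3 + L² (s(L) = L² + 3 = 3 + L²)
l = 195 (l = 13*((3 + (-3)²) + 3) = 13*((3 + 9) + 3) = 13*(12 + 3) = 13*15 = 195)
l/(-56 - (50 - 1*(-234))) = 195/(-56 - (50 - 1*(-234))) = 195/(-56 - (50 + 234)) = 195/(-56 - 1*284) = 195/(-56 - 284) = 195/(-340) = 195*(-1/340) = -39/68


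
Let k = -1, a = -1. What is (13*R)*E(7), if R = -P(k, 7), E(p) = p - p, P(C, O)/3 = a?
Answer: 0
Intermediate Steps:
P(C, O) = -3 (P(C, O) = 3*(-1) = -3)
E(p) = 0
R = 3 (R = -1*(-3) = 3)
(13*R)*E(7) = (13*3)*0 = 39*0 = 0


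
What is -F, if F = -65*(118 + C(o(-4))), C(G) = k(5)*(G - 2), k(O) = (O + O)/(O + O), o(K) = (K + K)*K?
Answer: 9620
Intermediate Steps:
o(K) = 2*K² (o(K) = (2*K)*K = 2*K²)
k(O) = 1 (k(O) = (2*O)/((2*O)) = (2*O)*(1/(2*O)) = 1)
C(G) = -2 + G (C(G) = 1*(G - 2) = 1*(-2 + G) = -2 + G)
F = -9620 (F = -65*(118 + (-2 + 2*(-4)²)) = -65*(118 + (-2 + 2*16)) = -65*(118 + (-2 + 32)) = -65*(118 + 30) = -65*148 = -9620)
-F = -1*(-9620) = 9620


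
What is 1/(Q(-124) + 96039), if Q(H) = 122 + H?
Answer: 1/96037 ≈ 1.0413e-5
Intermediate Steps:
1/(Q(-124) + 96039) = 1/((122 - 124) + 96039) = 1/(-2 + 96039) = 1/96037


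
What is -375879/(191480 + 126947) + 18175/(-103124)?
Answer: -44549556721/32837465948 ≈ -1.3567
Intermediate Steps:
-375879/(191480 + 126947) + 18175/(-103124) = -375879/318427 + 18175*(-1/103124) = -375879*1/318427 - 18175/103124 = -375879/318427 - 18175/103124 = -44549556721/32837465948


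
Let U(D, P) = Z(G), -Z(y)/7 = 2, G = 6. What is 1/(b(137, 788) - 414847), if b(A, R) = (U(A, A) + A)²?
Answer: -1/399718 ≈ -2.5018e-6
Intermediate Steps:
Z(y) = -14 (Z(y) = -7*2 = -14)
U(D, P) = -14
b(A, R) = (-14 + A)²
1/(b(137, 788) - 414847) = 1/((-14 + 137)² - 414847) = 1/(123² - 414847) = 1/(15129 - 414847) = 1/(-399718) = -1/399718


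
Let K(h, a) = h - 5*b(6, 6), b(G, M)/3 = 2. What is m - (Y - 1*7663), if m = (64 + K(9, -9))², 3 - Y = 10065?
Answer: 19574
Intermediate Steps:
Y = -10062 (Y = 3 - 1*10065 = 3 - 10065 = -10062)
b(G, M) = 6 (b(G, M) = 3*2 = 6)
K(h, a) = -30 + h (K(h, a) = h - 5*6 = h - 30 = -30 + h)
m = 1849 (m = (64 + (-30 + 9))² = (64 - 21)² = 43² = 1849)
m - (Y - 1*7663) = 1849 - (-10062 - 1*7663) = 1849 - (-10062 - 7663) = 1849 - 1*(-17725) = 1849 + 17725 = 19574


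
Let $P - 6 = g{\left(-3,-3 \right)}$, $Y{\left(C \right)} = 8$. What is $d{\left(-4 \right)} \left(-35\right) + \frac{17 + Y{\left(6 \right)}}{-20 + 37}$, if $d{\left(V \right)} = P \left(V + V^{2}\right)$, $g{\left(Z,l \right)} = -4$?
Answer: $- \frac{14255}{17} \approx -838.53$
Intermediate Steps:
$P = 2$ ($P = 6 - 4 = 2$)
$d{\left(V \right)} = 2 V + 2 V^{2}$ ($d{\left(V \right)} = 2 \left(V + V^{2}\right) = 2 V + 2 V^{2}$)
$d{\left(-4 \right)} \left(-35\right) + \frac{17 + Y{\left(6 \right)}}{-20 + 37} = 2 \left(-4\right) \left(1 - 4\right) \left(-35\right) + \frac{17 + 8}{-20 + 37} = 2 \left(-4\right) \left(-3\right) \left(-35\right) + \frac{25}{17} = 24 \left(-35\right) + 25 \cdot \frac{1}{17} = -840 + \frac{25}{17} = - \frac{14255}{17}$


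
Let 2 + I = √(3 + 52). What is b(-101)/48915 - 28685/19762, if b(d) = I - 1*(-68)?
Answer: -467274161/322219410 + √55/48915 ≈ -1.4500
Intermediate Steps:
I = -2 + √55 (I = -2 + √(3 + 52) = -2 + √55 ≈ 5.4162)
b(d) = 66 + √55 (b(d) = (-2 + √55) - 1*(-68) = (-2 + √55) + 68 = 66 + √55)
b(-101)/48915 - 28685/19762 = (66 + √55)/48915 - 28685/19762 = (66 + √55)*(1/48915) - 28685*1/19762 = (22/16305 + √55/48915) - 28685/19762 = -467274161/322219410 + √55/48915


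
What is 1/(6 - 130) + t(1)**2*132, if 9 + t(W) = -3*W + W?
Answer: 1980527/124 ≈ 15972.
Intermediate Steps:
t(W) = -9 - 2*W (t(W) = -9 + (-3*W + W) = -9 - 2*W)
1/(6 - 130) + t(1)**2*132 = 1/(6 - 130) + (-9 - 2*1)**2*132 = 1/(-124) + (-9 - 2)**2*132 = -1/124 + (-11)**2*132 = -1/124 + 121*132 = -1/124 + 15972 = 1980527/124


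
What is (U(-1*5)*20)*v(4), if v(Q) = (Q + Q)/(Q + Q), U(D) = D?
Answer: -100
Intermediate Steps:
v(Q) = 1 (v(Q) = (2*Q)/((2*Q)) = (2*Q)*(1/(2*Q)) = 1)
(U(-1*5)*20)*v(4) = (-1*5*20)*1 = -5*20*1 = -100*1 = -100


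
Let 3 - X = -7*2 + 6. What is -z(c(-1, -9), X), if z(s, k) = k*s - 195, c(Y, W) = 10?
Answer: 85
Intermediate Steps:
X = 11 (X = 3 - (-7*2 + 6) = 3 - (-14 + 6) = 3 - 1*(-8) = 3 + 8 = 11)
z(s, k) = -195 + k*s
-z(c(-1, -9), X) = -(-195 + 11*10) = -(-195 + 110) = -1*(-85) = 85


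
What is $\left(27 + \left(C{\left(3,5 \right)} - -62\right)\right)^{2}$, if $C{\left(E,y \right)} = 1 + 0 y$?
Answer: $8100$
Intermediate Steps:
$C{\left(E,y \right)} = 1$ ($C{\left(E,y \right)} = 1 + 0 = 1$)
$\left(27 + \left(C{\left(3,5 \right)} - -62\right)\right)^{2} = \left(27 + \left(1 - -62\right)\right)^{2} = \left(27 + \left(1 + 62\right)\right)^{2} = \left(27 + 63\right)^{2} = 90^{2} = 8100$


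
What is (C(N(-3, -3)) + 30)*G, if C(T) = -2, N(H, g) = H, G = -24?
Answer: -672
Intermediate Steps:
(C(N(-3, -3)) + 30)*G = (-2 + 30)*(-24) = 28*(-24) = -672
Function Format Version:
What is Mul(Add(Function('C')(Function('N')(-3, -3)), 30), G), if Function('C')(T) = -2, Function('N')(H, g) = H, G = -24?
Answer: -672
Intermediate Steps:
Mul(Add(Function('C')(Function('N')(-3, -3)), 30), G) = Mul(Add(-2, 30), -24) = Mul(28, -24) = -672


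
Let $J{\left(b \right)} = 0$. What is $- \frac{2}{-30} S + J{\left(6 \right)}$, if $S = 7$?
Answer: $\frac{7}{15} \approx 0.46667$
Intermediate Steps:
$- \frac{2}{-30} S + J{\left(6 \right)} = - \frac{2}{-30} \cdot 7 + 0 = \left(-2\right) \left(- \frac{1}{30}\right) 7 + 0 = \frac{1}{15} \cdot 7 + 0 = \frac{7}{15} + 0 = \frac{7}{15}$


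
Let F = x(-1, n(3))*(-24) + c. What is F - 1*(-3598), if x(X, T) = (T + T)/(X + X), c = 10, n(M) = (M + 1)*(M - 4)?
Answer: 3512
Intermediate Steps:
n(M) = (1 + M)*(-4 + M)
x(X, T) = T/X (x(X, T) = (2*T)/((2*X)) = (2*T)*(1/(2*X)) = T/X)
F = -86 (F = ((-4 + 3² - 3*3)/(-1))*(-24) + 10 = ((-4 + 9 - 9)*(-1))*(-24) + 10 = -4*(-1)*(-24) + 10 = 4*(-24) + 10 = -96 + 10 = -86)
F - 1*(-3598) = -86 - 1*(-3598) = -86 + 3598 = 3512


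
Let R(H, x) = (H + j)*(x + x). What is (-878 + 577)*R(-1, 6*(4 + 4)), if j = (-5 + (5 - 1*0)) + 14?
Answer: -375648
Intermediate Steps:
j = 14 (j = (-5 + (5 + 0)) + 14 = (-5 + 5) + 14 = 0 + 14 = 14)
R(H, x) = 2*x*(14 + H) (R(H, x) = (H + 14)*(x + x) = (14 + H)*(2*x) = 2*x*(14 + H))
(-878 + 577)*R(-1, 6*(4 + 4)) = (-878 + 577)*(2*(6*(4 + 4))*(14 - 1)) = -602*6*8*13 = -602*48*13 = -301*1248 = -375648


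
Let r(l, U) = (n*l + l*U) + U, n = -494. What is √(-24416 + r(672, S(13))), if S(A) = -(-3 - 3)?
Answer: I*√352346 ≈ 593.59*I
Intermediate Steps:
S(A) = 6 (S(A) = -1*(-6) = 6)
r(l, U) = U - 494*l + U*l (r(l, U) = (-494*l + l*U) + U = (-494*l + U*l) + U = U - 494*l + U*l)
√(-24416 + r(672, S(13))) = √(-24416 + (6 - 494*672 + 6*672)) = √(-24416 + (6 - 331968 + 4032)) = √(-24416 - 327930) = √(-352346) = I*√352346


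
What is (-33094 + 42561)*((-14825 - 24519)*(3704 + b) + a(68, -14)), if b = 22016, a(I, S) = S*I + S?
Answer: -9579928491682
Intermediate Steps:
a(I, S) = S + I*S (a(I, S) = I*S + S = S + I*S)
(-33094 + 42561)*((-14825 - 24519)*(3704 + b) + a(68, -14)) = (-33094 + 42561)*((-14825 - 24519)*(3704 + 22016) - 14*(1 + 68)) = 9467*(-39344*25720 - 14*69) = 9467*(-1011927680 - 966) = 9467*(-1011928646) = -9579928491682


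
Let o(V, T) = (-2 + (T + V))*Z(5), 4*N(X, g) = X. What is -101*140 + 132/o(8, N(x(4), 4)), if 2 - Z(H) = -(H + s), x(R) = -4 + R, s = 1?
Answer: -56549/4 ≈ -14137.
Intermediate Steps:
Z(H) = 3 + H (Z(H) = 2 - (-1)*(H + 1) = 2 - (-1)*(1 + H) = 2 - (-1 - H) = 2 + (1 + H) = 3 + H)
N(X, g) = X/4
o(V, T) = -16 + 8*T + 8*V (o(V, T) = (-2 + (T + V))*(3 + 5) = (-2 + T + V)*8 = -16 + 8*T + 8*V)
-101*140 + 132/o(8, N(x(4), 4)) = -101*140 + 132/(-16 + 8*((-4 + 4)/4) + 8*8) = -14140 + 132/(-16 + 8*((¼)*0) + 64) = -14140 + 132/(-16 + 8*0 + 64) = -14140 + 132/(-16 + 0 + 64) = -14140 + 132/48 = -14140 + 132*(1/48) = -14140 + 11/4 = -56549/4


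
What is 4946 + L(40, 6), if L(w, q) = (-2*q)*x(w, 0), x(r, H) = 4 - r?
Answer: 5378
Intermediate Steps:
L(w, q) = -2*q*(4 - w) (L(w, q) = (-2*q)*(4 - w) = -2*q*(4 - w))
4946 + L(40, 6) = 4946 + 2*6*(-4 + 40) = 4946 + 2*6*36 = 4946 + 432 = 5378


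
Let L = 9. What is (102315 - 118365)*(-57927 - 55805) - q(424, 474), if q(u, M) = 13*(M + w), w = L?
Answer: 1825392321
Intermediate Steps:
w = 9
q(u, M) = 117 + 13*M (q(u, M) = 13*(M + 9) = 13*(9 + M) = 117 + 13*M)
(102315 - 118365)*(-57927 - 55805) - q(424, 474) = (102315 - 118365)*(-57927 - 55805) - (117 + 13*474) = -16050*(-113732) - (117 + 6162) = 1825398600 - 1*6279 = 1825398600 - 6279 = 1825392321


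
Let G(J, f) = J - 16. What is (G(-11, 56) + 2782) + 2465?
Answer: 5220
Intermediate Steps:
G(J, f) = -16 + J
(G(-11, 56) + 2782) + 2465 = ((-16 - 11) + 2782) + 2465 = (-27 + 2782) + 2465 = 2755 + 2465 = 5220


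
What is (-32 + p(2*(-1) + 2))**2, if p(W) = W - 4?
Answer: 1296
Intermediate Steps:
p(W) = -4 + W
(-32 + p(2*(-1) + 2))**2 = (-32 + (-4 + (2*(-1) + 2)))**2 = (-32 + (-4 + (-2 + 2)))**2 = (-32 + (-4 + 0))**2 = (-32 - 4)**2 = (-36)**2 = 1296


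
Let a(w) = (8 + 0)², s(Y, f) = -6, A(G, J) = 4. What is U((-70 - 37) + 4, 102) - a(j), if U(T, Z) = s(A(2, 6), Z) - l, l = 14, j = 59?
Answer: -84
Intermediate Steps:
U(T, Z) = -20 (U(T, Z) = -6 - 1*14 = -6 - 14 = -20)
a(w) = 64 (a(w) = 8² = 64)
U((-70 - 37) + 4, 102) - a(j) = -20 - 1*64 = -20 - 64 = -84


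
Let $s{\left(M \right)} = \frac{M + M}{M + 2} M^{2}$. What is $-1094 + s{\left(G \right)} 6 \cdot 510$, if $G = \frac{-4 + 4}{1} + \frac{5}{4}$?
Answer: $\frac{67181}{26} \approx 2583.9$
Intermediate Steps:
$G = \frac{5}{4}$ ($G = 0 \cdot 1 + 5 \cdot \frac{1}{4} = 0 + \frac{5}{4} = \frac{5}{4} \approx 1.25$)
$s{\left(M \right)} = \frac{2 M^{3}}{2 + M}$ ($s{\left(M \right)} = \frac{2 M}{2 + M} M^{2} = \frac{2 M^{3}}{2 + M}$)
$-1094 + s{\left(G \right)} 6 \cdot 510 = -1094 + \frac{2 \left(\frac{5}{4}\right)^{3}}{2 + \frac{5}{4}} \cdot 6 \cdot 510 = -1094 + 2 \cdot \frac{125}{64} \frac{1}{\frac{13}{4}} \cdot 6 \cdot 510 = -1094 + 2 \cdot \frac{125}{64} \cdot \frac{4}{13} \cdot 6 \cdot 510 = -1094 + \frac{125}{104} \cdot 6 \cdot 510 = -1094 + \frac{375}{52} \cdot 510 = -1094 + \frac{95625}{26} = \frac{67181}{26}$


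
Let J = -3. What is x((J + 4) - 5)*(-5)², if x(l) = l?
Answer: -100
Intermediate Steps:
x((J + 4) - 5)*(-5)² = ((-3 + 4) - 5)*(-5)² = (1 - 5)*25 = -4*25 = -100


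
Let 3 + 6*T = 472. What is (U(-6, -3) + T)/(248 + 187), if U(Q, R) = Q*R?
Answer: 577/2610 ≈ 0.22107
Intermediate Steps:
T = 469/6 (T = -1/2 + (1/6)*472 = -1/2 + 236/3 = 469/6 ≈ 78.167)
(U(-6, -3) + T)/(248 + 187) = (-6*(-3) + 469/6)/(248 + 187) = (18 + 469/6)/435 = (577/6)*(1/435) = 577/2610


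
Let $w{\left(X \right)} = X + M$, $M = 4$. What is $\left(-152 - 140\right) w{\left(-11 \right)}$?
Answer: $2044$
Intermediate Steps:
$w{\left(X \right)} = 4 + X$ ($w{\left(X \right)} = X + 4 = 4 + X$)
$\left(-152 - 140\right) w{\left(-11 \right)} = \left(-152 - 140\right) \left(4 - 11\right) = \left(-292\right) \left(-7\right) = 2044$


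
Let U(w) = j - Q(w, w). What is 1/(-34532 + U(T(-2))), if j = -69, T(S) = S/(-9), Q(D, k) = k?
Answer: -9/311411 ≈ -2.8901e-5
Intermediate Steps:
T(S) = -S/9 (T(S) = S*(-⅑) = -S/9)
U(w) = -69 - w
1/(-34532 + U(T(-2))) = 1/(-34532 + (-69 - (-1)*(-2)/9)) = 1/(-34532 + (-69 - 1*2/9)) = 1/(-34532 + (-69 - 2/9)) = 1/(-34532 - 623/9) = 1/(-311411/9) = -9/311411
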